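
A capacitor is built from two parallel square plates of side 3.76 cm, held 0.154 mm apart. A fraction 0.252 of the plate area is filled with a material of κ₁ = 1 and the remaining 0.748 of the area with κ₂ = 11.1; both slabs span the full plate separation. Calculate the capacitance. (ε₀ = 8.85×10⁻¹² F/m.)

0.695 nF

A = (3.76 cm)² = 1.41×10⁻³ m².
Side-by-side slabs ⇒ two capacitors in parallel, each spanning the full gap.
C₁ = κ₁ε₀A₁/d = 1.00 × 8.85×10⁻¹² × 3.56×10⁻⁴ / 1.54×10⁻⁴ = 2.05×10⁻¹¹ F.
C₂ = κ₂ε₀A₂/d = 11.1 × 8.85×10⁻¹² × 1.06×10⁻³ / 1.54×10⁻⁴ = 6.75×10⁻¹⁰ F.
C = C₁ + C₂ = 6.95×10⁻¹⁰ F.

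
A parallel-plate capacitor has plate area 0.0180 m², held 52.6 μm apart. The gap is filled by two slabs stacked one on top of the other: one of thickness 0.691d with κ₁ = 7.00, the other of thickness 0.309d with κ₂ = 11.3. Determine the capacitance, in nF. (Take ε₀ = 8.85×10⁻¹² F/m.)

Stacked slabs ⇒ two capacitors in series, each with the full plate area.
C₁ = κ₁ε₀A/d₁ = 7.00 × 8.85×10⁻¹² × 1.80×10⁻² / 3.63×10⁻⁵ = 3.07×10⁻⁸ F.
C₂ = κ₂ε₀A/d₂ = 11.3 × 8.85×10⁻¹² × 1.80×10⁻² / 1.63×10⁻⁵ = 1.11×10⁻⁷ F.
C = (1/C₁ + 1/C₂)⁻¹ = 2.40×10⁻⁸ F.

C ≈ 24.0 nF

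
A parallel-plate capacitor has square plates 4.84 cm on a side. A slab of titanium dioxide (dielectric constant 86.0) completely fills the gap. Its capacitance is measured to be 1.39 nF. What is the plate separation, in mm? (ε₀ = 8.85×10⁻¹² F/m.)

1.28 mm

A = (4.84 cm)² = 2.34×10⁻³ m².
d = κε₀A/C = 86.0 × 8.85×10⁻¹² × 2.34×10⁻³ / 1.39×10⁻⁹ = 1.28×10⁻³ m.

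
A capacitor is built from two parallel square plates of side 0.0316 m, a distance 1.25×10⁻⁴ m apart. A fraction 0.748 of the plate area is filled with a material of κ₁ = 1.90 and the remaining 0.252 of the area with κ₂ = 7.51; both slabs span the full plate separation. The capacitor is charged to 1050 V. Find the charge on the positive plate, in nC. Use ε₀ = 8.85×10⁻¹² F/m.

A = (0.0316 m)² = 9.99×10⁻⁴ m².
Side-by-side slabs ⇒ two capacitors in parallel, each spanning the full gap.
C₁ = κ₁ε₀A₁/d = 1.90 × 8.85×10⁻¹² × 7.47×10⁻⁴ / 1.25×10⁻⁴ = 1.00×10⁻¹⁰ F.
C₂ = κ₂ε₀A₂/d = 7.51 × 8.85×10⁻¹² × 2.52×10⁻⁴ / 1.25×10⁻⁴ = 1.34×10⁻¹⁰ F.
C = C₁ + C₂ = 2.34×10⁻¹⁰ F.
Q = CV = 2.34×10⁻¹⁰ × 1050 = 2.46×10⁻⁷ C.

Q ≈ 246 nC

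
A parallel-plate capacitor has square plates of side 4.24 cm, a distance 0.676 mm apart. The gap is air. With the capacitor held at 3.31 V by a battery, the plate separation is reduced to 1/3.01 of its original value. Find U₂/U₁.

Battery connected ⇒ V is held fixed.
C₂ = 3.01 C₁ and U = ½CV², so U₂/U₁ = C₂/C₁ = 3.01.

U₂/U₁ ≈ 3.01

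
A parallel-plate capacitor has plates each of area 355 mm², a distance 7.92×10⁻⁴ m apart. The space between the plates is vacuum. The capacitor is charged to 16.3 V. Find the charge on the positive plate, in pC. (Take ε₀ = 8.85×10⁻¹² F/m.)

Q ≈ 64.7 pC

A = 355 mm² = 3.55×10⁻⁴ m².
C = ε₀A/d = 8.85×10⁻¹² × 3.55×10⁻⁴ / 7.92×10⁻⁴ = 3.97×10⁻¹² F.
Q = CV = 3.97×10⁻¹² × 16.3 = 6.47×10⁻¹¹ C.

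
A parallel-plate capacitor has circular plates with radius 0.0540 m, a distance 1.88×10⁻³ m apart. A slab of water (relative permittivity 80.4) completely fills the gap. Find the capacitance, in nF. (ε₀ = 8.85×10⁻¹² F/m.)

3.47 nF

A = π(0.0540 m)² = 9.16×10⁻³ m².
C = κε₀A/d = 80.4 × 8.85×10⁻¹² × 9.16×10⁻³ / 1.88×10⁻³ = 3.47×10⁻⁹ F.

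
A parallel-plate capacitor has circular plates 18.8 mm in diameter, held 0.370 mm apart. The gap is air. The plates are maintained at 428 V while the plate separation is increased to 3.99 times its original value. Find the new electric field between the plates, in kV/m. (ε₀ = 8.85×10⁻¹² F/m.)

E ≈ 290 kV/m

A = π(18.8/2 mm)² = 2.78×10⁻⁴ m².
Initially C₁ = ε₀A/d = 8.85×10⁻¹² × 2.78×10⁻⁴ / 3.70×10⁻⁴ = 6.64×10⁻¹² F.
E₁ = 1.16×10⁶ V/m.
Battery connected ⇒ V is held fixed. E = V/d, so E₂/E₁ = d₁/d₂ = 0.251.
E₂ = 0.251 × 1.16×10⁶ = 2.90×10⁵ V/m.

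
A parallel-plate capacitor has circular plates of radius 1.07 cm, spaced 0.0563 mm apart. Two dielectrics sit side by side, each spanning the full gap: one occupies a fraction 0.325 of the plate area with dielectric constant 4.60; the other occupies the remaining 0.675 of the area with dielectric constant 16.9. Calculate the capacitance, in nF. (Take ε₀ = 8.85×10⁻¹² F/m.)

C ≈ 0.730 nF

A = π(1.07 cm)² = 3.60×10⁻⁴ m².
Side-by-side slabs ⇒ two capacitors in parallel, each spanning the full gap.
C₁ = κ₁ε₀A₁/d = 4.60 × 8.85×10⁻¹² × 1.17×10⁻⁴ / 5.63×10⁻⁵ = 8.45×10⁻¹¹ F.
C₂ = κ₂ε₀A₂/d = 16.9 × 8.85×10⁻¹² × 2.43×10⁻⁴ / 5.63×10⁻⁵ = 6.45×10⁻¹⁰ F.
C = C₁ + C₂ = 7.30×10⁻¹⁰ F.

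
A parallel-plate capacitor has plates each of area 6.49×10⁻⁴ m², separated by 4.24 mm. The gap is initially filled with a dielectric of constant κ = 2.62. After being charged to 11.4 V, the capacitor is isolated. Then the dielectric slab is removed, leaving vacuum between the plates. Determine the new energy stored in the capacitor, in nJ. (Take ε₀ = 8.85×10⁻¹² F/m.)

U ≈ 0.604 nJ

Initially C₁ = κε₀A/d = 2.62 × 8.85×10⁻¹² × 6.49×10⁻⁴ / 4.24×10⁻³ = 3.55×10⁻¹² F.
U₁ = 2.31×10⁻¹⁰ J.
Isolated ⇒ Q is held fixed. C₂ = 0.382 C₁ and U = Q²/(2C), so U₂/U₁ = C₁/C₂ = 2.62.
U₂ = 2.62 × 2.31×10⁻¹⁰ = 6.04×10⁻¹⁰ J.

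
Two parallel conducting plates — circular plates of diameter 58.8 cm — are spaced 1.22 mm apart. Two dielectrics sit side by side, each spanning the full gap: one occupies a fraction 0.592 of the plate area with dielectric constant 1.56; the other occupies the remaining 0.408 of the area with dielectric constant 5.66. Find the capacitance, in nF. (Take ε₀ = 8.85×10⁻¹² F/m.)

6.37 nF

A = π(58.8/2 cm)² = 0.272 m².
Side-by-side slabs ⇒ two capacitors in parallel, each spanning the full gap.
C₁ = κ₁ε₀A₁/d = 1.56 × 8.85×10⁻¹² × 0.161 / 1.22×10⁻³ = 1.82×10⁻⁹ F.
C₂ = κ₂ε₀A₂/d = 5.66 × 8.85×10⁻¹² × 0.111 / 1.22×10⁻³ = 4.55×10⁻⁹ F.
C = C₁ + C₂ = 6.37×10⁻⁹ F.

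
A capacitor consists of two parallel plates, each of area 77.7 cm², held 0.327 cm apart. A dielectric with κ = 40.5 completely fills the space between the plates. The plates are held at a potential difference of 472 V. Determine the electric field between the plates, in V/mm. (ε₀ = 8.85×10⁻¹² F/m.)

E = V/d = 472 / 3.27×10⁻³ = 1.44×10⁵ V/m.

E ≈ 144 V/mm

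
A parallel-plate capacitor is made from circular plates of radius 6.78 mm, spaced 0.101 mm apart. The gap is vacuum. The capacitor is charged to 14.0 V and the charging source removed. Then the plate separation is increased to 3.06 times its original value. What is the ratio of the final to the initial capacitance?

C = ε₀A/d scales as 1/d, so C₂/C₁ = d₁/d₂ = 1/3.06 = 0.327.

C₂/C₁ ≈ 0.327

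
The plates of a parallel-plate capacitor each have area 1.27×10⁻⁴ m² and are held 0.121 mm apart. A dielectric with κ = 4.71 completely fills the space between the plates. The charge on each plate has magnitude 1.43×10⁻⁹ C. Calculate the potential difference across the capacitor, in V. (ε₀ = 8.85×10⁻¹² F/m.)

V ≈ 32.7 V

C = κε₀A/d = 4.71 × 8.85×10⁻¹² × 1.27×10⁻⁴ / 1.21×10⁻⁴ = 4.38×10⁻¹¹ F.
V = Q/C = 1.43×10⁻⁹ / 4.38×10⁻¹¹ = 32.7 V.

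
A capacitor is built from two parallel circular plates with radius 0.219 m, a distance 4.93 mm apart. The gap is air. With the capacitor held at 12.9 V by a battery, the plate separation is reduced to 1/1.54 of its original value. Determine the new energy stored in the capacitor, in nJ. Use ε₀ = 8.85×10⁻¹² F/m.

A = π(0.219 m)² = 0.151 m².
Initially C₁ = ε₀A/d = 8.85×10⁻¹² × 0.151 / 4.93×10⁻³ = 2.70×10⁻¹⁰ F.
U₁ = 2.25×10⁻⁸ J.
Battery connected ⇒ V is held fixed. C₂ = 1.54 C₁ and U = ½CV², so U₂/U₁ = C₂/C₁ = 1.54.
U₂ = 1.54 × 2.25×10⁻⁸ = 3.47×10⁻⁸ J.

U ≈ 34.7 nJ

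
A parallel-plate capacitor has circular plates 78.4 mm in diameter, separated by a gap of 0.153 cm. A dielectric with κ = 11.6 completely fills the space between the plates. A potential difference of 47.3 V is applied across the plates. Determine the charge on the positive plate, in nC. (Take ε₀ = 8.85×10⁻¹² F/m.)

A = π(78.4/2 mm)² = 4.83×10⁻³ m².
C = κε₀A/d = 11.6 × 8.85×10⁻¹² × 4.83×10⁻³ / 1.53×10⁻³ = 3.24×10⁻¹⁰ F.
Q = CV = 3.24×10⁻¹⁰ × 47.3 = 1.53×10⁻⁸ C.

Q ≈ 15.3 nC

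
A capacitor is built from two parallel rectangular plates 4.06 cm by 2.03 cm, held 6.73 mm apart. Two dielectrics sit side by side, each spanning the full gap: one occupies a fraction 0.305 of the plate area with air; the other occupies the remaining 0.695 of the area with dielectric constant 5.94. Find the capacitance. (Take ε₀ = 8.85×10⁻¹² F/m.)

4.80 pF

A = 4.06 × 2.03 cm² = 8.24×10⁻⁴ m².
Side-by-side slabs ⇒ two capacitors in parallel, each spanning the full gap.
C₁ = κ₁ε₀A₁/d = 1.00 × 8.85×10⁻¹² × 2.51×10⁻⁴ / 6.73×10⁻³ = 3.31×10⁻¹³ F.
C₂ = κ₂ε₀A₂/d = 5.94 × 8.85×10⁻¹² × 5.73×10⁻⁴ / 6.73×10⁻³ = 4.47×10⁻¹² F.
C = C₁ + C₂ = 4.80×10⁻¹² F.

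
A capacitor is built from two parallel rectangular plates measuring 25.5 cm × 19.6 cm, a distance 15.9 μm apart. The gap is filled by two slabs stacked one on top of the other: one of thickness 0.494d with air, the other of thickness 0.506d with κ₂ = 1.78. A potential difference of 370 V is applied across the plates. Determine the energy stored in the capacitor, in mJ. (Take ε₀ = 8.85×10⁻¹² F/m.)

A = 25.5 × 19.6 cm² = 5.00×10⁻² m².
Stacked slabs ⇒ two capacitors in series, each with the full plate area.
C₁ = κ₁ε₀A/d₁ = 1.00 × 8.85×10⁻¹² × 5.00×10⁻² / 7.85×10⁻⁶ = 5.63×10⁻⁸ F.
C₂ = κ₂ε₀A/d₂ = 1.78 × 8.85×10⁻¹² × 5.00×10⁻² / 8.05×10⁻⁶ = 9.79×10⁻⁸ F.
C = (1/C₁ + 1/C₂)⁻¹ = 3.57×10⁻⁸ F.
U = ½CV² = ½ × 3.57×10⁻⁸ × (370)² = 2.45×10⁻³ J.

2.45 mJ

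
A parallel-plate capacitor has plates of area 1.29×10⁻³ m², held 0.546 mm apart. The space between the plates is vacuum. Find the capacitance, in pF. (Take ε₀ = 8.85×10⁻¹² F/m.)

C ≈ 20.9 pF

C = ε₀A/d = 8.85×10⁻¹² × 1.29×10⁻³ / 5.46×10⁻⁴ = 2.09×10⁻¹¹ F.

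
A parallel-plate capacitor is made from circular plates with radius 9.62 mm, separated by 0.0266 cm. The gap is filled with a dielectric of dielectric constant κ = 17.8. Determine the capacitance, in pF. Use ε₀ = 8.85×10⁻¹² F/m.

A = π(9.62 mm)² = 2.91×10⁻⁴ m².
C = κε₀A/d = 17.8 × 8.85×10⁻¹² × 2.91×10⁻⁴ / 2.66×10⁻⁴ = 1.72×10⁻¹⁰ F.

C ≈ 172 pF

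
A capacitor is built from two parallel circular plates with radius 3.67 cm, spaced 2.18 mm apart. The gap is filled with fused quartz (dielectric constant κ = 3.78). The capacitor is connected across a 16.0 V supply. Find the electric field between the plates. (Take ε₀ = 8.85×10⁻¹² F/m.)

7.34 kV/m

E = V/d = 16.0 / 2.18×10⁻³ = 7.34×10³ V/m.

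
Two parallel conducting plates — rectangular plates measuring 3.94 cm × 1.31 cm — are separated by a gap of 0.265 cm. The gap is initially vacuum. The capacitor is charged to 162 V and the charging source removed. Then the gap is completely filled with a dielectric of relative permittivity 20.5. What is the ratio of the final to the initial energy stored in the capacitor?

0.0488

Isolated ⇒ Q is held fixed.
C₂ = 20.5 C₁ and U = Q²/(2C), so U₂/U₁ = C₁/C₂ = 0.0488.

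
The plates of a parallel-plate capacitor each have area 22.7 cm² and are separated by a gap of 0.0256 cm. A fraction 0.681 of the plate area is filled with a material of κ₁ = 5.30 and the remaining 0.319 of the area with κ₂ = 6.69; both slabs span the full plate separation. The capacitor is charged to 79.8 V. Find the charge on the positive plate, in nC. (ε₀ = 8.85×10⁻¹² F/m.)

36.0 nC

A = 22.7 cm² = 2.27×10⁻³ m².
Side-by-side slabs ⇒ two capacitors in parallel, each spanning the full gap.
C₁ = κ₁ε₀A₁/d = 5.30 × 8.85×10⁻¹² × 1.55×10⁻³ / 2.56×10⁻⁴ = 2.83×10⁻¹⁰ F.
C₂ = κ₂ε₀A₂/d = 6.69 × 8.85×10⁻¹² × 7.24×10⁻⁴ / 2.56×10⁻⁴ = 1.67×10⁻¹⁰ F.
C = C₁ + C₂ = 4.51×10⁻¹⁰ F.
Q = CV = 4.51×10⁻¹⁰ × 79.8 = 3.60×10⁻⁸ C.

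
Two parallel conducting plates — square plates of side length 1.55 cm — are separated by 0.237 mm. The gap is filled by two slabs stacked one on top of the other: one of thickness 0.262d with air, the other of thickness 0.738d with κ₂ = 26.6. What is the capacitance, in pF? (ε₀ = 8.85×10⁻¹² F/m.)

A = (1.55 cm)² = 2.40×10⁻⁴ m².
Stacked slabs ⇒ two capacitors in series, each with the full plate area.
C₁ = κ₁ε₀A/d₁ = 1.00 × 8.85×10⁻¹² × 2.40×10⁻⁴ / 6.21×10⁻⁵ = 3.42×10⁻¹¹ F.
C₂ = κ₂ε₀A/d₂ = 26.6 × 8.85×10⁻¹² × 2.40×10⁻⁴ / 1.75×10⁻⁴ = 3.23×10⁻¹⁰ F.
C = (1/C₁ + 1/C₂)⁻¹ = 3.10×10⁻¹¹ F.

C ≈ 31.0 pF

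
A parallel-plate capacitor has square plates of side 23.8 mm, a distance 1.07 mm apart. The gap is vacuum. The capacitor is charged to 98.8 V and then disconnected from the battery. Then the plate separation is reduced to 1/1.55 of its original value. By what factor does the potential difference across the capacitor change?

0.645

Isolated ⇒ Q is held fixed.
C₂ = 1.55 C₁ and V = Q/C, so V₂/V₁ = C₁/C₂ = 0.645.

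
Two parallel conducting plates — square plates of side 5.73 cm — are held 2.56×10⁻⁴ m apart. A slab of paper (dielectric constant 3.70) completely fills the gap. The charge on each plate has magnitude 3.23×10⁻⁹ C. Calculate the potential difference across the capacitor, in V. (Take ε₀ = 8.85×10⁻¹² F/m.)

7.69 V

A = (5.73 cm)² = 3.28×10⁻³ m².
C = κε₀A/d = 3.70 × 8.85×10⁻¹² × 3.28×10⁻³ / 2.56×10⁻⁴ = 4.20×10⁻¹⁰ F.
V = Q/C = 3.23×10⁻⁹ / 4.20×10⁻¹⁰ = 7.69 V.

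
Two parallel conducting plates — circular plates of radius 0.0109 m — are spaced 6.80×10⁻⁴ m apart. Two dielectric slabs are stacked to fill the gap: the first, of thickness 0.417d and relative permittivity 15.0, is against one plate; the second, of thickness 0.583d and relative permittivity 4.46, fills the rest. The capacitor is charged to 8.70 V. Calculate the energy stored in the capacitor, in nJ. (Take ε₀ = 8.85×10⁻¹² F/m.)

A = π(0.0109 m)² = 3.73×10⁻⁴ m².
Stacked slabs ⇒ two capacitors in series, each with the full plate area.
C₁ = κ₁ε₀A/d₁ = 15.0 × 8.85×10⁻¹² × 3.73×10⁻⁴ / 2.84×10⁻⁴ = 1.75×10⁻¹⁰ F.
C₂ = κ₂ε₀A/d₂ = 4.46 × 8.85×10⁻¹² × 3.73×10⁻⁴ / 3.96×10⁻⁴ = 3.72×10⁻¹¹ F.
C = (1/C₁ + 1/C₂)⁻¹ = 3.06×10⁻¹¹ F.
U = ½CV² = ½ × 3.06×10⁻¹¹ × (8.70)² = 1.16×10⁻⁹ J.

U ≈ 1.16 nJ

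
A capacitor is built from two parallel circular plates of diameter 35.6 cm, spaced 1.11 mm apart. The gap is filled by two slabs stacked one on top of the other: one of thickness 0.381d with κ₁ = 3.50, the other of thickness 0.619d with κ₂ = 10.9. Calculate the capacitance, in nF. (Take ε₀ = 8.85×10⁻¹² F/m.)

4.79 nF

A = π(35.6/2 cm)² = 9.95×10⁻² m².
Stacked slabs ⇒ two capacitors in series, each with the full plate area.
C₁ = κ₁ε₀A/d₁ = 3.50 × 8.85×10⁻¹² × 9.95×10⁻² / 4.23×10⁻⁴ = 7.29×10⁻⁹ F.
C₂ = κ₂ε₀A/d₂ = 10.9 × 8.85×10⁻¹² × 9.95×10⁻² / 6.87×10⁻⁴ = 1.40×10⁻⁸ F.
C = (1/C₁ + 1/C₂)⁻¹ = 4.79×10⁻⁹ F.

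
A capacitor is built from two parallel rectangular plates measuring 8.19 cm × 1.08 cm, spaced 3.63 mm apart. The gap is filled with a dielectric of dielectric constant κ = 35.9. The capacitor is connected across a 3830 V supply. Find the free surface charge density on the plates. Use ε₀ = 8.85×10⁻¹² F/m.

A = 8.19 × 1.08 cm² = 8.85×10⁻⁴ m².
C = κε₀A/d = 35.9 × 8.85×10⁻¹² × 8.85×10⁻⁴ / 3.63×10⁻³ = 7.74×10⁻¹¹ F.
σ = Q/A = CV/A = 7.74×10⁻¹¹ × 3830 / 8.85×10⁻⁴ = 3.35×10⁻⁴ C/m².

335 μC/m²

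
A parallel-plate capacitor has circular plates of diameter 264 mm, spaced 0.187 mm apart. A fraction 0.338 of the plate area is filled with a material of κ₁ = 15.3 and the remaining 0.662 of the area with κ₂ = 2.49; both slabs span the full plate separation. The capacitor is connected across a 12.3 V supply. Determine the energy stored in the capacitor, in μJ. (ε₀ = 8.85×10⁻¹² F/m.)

U ≈ 1.34 μJ

A = π(264/2 mm)² = 5.47×10⁻² m².
Side-by-side slabs ⇒ two capacitors in parallel, each spanning the full gap.
C₁ = κ₁ε₀A₁/d = 15.3 × 8.85×10⁻¹² × 1.85×10⁻² / 1.87×10⁻⁴ = 1.34×10⁻⁸ F.
C₂ = κ₂ε₀A₂/d = 2.49 × 8.85×10⁻¹² × 3.62×10⁻² / 1.87×10⁻⁴ = 4.27×10⁻⁹ F.
C = C₁ + C₂ = 1.77×10⁻⁸ F.
U = ½CV² = ½ × 1.77×10⁻⁸ × (12.3)² = 1.34×10⁻⁶ J.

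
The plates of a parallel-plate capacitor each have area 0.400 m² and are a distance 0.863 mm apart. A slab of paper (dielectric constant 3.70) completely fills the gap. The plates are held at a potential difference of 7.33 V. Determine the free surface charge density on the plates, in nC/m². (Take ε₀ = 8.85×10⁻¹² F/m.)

σ ≈ 278 nC/m²

C = κε₀A/d = 3.70 × 8.85×10⁻¹² × 0.400 / 8.63×10⁻⁴ = 1.52×10⁻⁸ F.
σ = Q/A = CV/A = 1.52×10⁻⁸ × 7.33 / 0.400 = 2.78×10⁻⁷ C/m².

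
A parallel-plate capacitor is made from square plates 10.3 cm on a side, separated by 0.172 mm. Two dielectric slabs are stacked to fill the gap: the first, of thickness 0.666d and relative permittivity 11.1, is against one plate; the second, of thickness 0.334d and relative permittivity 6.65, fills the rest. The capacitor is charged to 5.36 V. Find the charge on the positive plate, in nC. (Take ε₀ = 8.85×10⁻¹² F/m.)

26.5 nC

A = (10.3 cm)² = 1.06×10⁻² m².
Stacked slabs ⇒ two capacitors in series, each with the full plate area.
C₁ = κ₁ε₀A/d₁ = 11.1 × 8.85×10⁻¹² × 1.06×10⁻² / 1.15×10⁻⁴ = 9.10×10⁻⁹ F.
C₂ = κ₂ε₀A/d₂ = 6.65 × 8.85×10⁻¹² × 1.06×10⁻² / 5.74×10⁻⁵ = 1.09×10⁻⁸ F.
C = (1/C₁ + 1/C₂)⁻¹ = 4.95×10⁻⁹ F.
Q = CV = 4.95×10⁻⁹ × 5.36 = 2.65×10⁻⁸ C.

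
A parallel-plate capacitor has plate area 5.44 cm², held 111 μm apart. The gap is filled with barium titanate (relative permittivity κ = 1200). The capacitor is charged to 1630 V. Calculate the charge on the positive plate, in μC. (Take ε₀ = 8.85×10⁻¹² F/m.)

A = 5.44 cm² = 5.44×10⁻⁴ m².
C = κε₀A/d = 1200 × 8.85×10⁻¹² × 5.44×10⁻⁴ / 1.11×10⁻⁴ = 5.20×10⁻⁸ F.
Q = CV = 5.20×10⁻⁸ × 1630 = 8.48×10⁻⁵ C.

Q ≈ 84.8 μC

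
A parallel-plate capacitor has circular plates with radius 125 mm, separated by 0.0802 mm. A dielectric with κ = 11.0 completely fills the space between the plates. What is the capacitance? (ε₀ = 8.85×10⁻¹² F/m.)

C ≈ 59.6 nF

A = π(125 mm)² = 4.91×10⁻² m².
C = κε₀A/d = 11.0 × 8.85×10⁻¹² × 4.91×10⁻² / 8.02×10⁻⁵ = 5.96×10⁻⁸ F.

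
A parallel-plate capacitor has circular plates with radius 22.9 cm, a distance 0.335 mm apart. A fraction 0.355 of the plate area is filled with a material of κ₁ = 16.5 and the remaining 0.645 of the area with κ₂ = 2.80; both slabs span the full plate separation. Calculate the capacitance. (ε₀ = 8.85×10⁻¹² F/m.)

A = π(22.9 cm)² = 0.165 m².
Side-by-side slabs ⇒ two capacitors in parallel, each spanning the full gap.
C₁ = κ₁ε₀A₁/d = 16.5 × 8.85×10⁻¹² × 5.85×10⁻² / 3.35×10⁻⁴ = 2.55×10⁻⁸ F.
C₂ = κ₂ε₀A₂/d = 2.80 × 8.85×10⁻¹² × 0.106 / 3.35×10⁻⁴ = 7.86×10⁻⁹ F.
C = C₁ + C₂ = 3.34×10⁻⁸ F.

C ≈ 33.4 nF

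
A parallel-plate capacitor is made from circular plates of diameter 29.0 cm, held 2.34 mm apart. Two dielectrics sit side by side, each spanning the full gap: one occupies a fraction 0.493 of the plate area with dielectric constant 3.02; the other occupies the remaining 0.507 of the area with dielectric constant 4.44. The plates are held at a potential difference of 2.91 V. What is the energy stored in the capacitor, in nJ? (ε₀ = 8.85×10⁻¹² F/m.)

U ≈ 3.96 nJ

A = π(29.0/2 cm)² = 6.61×10⁻² m².
Side-by-side slabs ⇒ two capacitors in parallel, each spanning the full gap.
C₁ = κ₁ε₀A₁/d = 3.02 × 8.85×10⁻¹² × 3.26×10⁻² / 2.34×10⁻³ = 3.72×10⁻¹⁰ F.
C₂ = κ₂ε₀A₂/d = 4.44 × 8.85×10⁻¹² × 3.35×10⁻² / 2.34×10⁻³ = 5.62×10⁻¹⁰ F.
C = C₁ + C₂ = 9.34×10⁻¹⁰ F.
U = ½CV² = ½ × 9.34×10⁻¹⁰ × (2.91)² = 3.96×10⁻⁹ J.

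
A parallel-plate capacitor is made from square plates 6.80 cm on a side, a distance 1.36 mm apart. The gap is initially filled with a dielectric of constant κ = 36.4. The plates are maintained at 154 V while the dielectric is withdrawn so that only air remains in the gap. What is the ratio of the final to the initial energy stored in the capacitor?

Battery connected ⇒ V is held fixed.
C₂ = 0.0275 C₁ and U = ½CV², so U₂/U₁ = C₂/C₁ = 0.0275.

U₂/U₁ ≈ 0.0275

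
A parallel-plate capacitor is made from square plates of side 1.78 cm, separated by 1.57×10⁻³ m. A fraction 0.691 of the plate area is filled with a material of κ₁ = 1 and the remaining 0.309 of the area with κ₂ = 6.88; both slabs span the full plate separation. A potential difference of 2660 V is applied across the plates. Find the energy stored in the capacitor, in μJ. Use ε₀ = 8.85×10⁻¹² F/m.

17.8 μJ

A = (1.78 cm)² = 3.17×10⁻⁴ m².
Side-by-side slabs ⇒ two capacitors in parallel, each spanning the full gap.
C₁ = κ₁ε₀A₁/d = 1.00 × 8.85×10⁻¹² × 2.19×10⁻⁴ / 1.57×10⁻³ = 1.23×10⁻¹² F.
C₂ = κ₂ε₀A₂/d = 6.88 × 8.85×10⁻¹² × 9.79×10⁻⁵ / 1.57×10⁻³ = 3.80×10⁻¹² F.
C = C₁ + C₂ = 5.03×10⁻¹² F.
U = ½CV² = ½ × 5.03×10⁻¹² × (2660)² = 1.78×10⁻⁵ J.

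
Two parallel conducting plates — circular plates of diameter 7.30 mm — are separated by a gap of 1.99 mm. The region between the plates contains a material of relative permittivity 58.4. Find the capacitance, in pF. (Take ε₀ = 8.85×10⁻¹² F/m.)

C ≈ 10.9 pF

A = π(7.30/2 mm)² = 4.19×10⁻⁵ m².
C = κε₀A/d = 58.4 × 8.85×10⁻¹² × 4.19×10⁻⁵ / 1.99×10⁻³ = 1.09×10⁻¹¹ F.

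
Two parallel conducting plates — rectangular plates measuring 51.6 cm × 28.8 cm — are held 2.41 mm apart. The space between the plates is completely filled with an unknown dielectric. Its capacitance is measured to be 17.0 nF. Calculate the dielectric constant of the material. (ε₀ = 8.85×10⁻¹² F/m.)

κ ≈ 31.2

A = 51.6 × 28.8 cm² = 0.149 m².
κ = Cd/(ε₀A) = 1.70×10⁻⁸ × 2.41×10⁻³ / (8.85×10⁻¹² × 0.149) = 31.2.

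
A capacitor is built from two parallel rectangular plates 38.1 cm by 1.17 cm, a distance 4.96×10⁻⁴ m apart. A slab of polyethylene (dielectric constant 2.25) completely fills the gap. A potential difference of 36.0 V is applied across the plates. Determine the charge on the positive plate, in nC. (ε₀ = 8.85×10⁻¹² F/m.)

A = 38.1 × 1.17 cm² = 4.46×10⁻³ m².
C = κε₀A/d = 2.25 × 8.85×10⁻¹² × 4.46×10⁻³ / 4.96×10⁻⁴ = 1.79×10⁻¹⁰ F.
Q = CV = 1.79×10⁻¹⁰ × 36.0 = 6.44×10⁻⁹ C.

Q ≈ 6.44 nC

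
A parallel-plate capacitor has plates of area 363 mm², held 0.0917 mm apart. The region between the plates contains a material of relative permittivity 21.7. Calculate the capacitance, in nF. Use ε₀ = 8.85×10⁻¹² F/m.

A = 363 mm² = 3.63×10⁻⁴ m².
C = κε₀A/d = 21.7 × 8.85×10⁻¹² × 3.63×10⁻⁴ / 9.17×10⁻⁵ = 7.60×10⁻¹⁰ F.

0.760 nF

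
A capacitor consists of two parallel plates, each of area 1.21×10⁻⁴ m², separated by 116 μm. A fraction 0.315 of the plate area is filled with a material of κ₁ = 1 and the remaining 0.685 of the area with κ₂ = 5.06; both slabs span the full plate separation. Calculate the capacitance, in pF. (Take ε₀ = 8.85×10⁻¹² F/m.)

Side-by-side slabs ⇒ two capacitors in parallel, each spanning the full gap.
C₁ = κ₁ε₀A₁/d = 1.00 × 8.85×10⁻¹² × 3.81×10⁻⁵ / 1.16×10⁻⁴ = 2.91×10⁻¹² F.
C₂ = κ₂ε₀A₂/d = 5.06 × 8.85×10⁻¹² × 8.29×10⁻⁵ / 1.16×10⁻⁴ = 3.20×10⁻¹¹ F.
C = C₁ + C₂ = 3.49×10⁻¹¹ F.

C ≈ 34.9 pF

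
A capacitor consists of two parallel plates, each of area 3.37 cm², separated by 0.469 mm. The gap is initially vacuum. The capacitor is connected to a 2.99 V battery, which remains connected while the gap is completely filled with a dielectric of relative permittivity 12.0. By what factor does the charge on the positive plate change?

Battery connected ⇒ V is held fixed.
C₂ = 12.0 C₁ and Q = CV, so Q₂/Q₁ = C₂/C₁ = 12.0.

Q₂/Q₁ ≈ 12.0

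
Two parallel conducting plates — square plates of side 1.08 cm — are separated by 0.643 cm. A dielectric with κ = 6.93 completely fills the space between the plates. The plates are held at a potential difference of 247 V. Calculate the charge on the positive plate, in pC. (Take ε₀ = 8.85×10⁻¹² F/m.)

Q ≈ 275 pC

A = (1.08 cm)² = 1.17×10⁻⁴ m².
C = κε₀A/d = 6.93 × 8.85×10⁻¹² × 1.17×10⁻⁴ / 6.43×10⁻³ = 1.11×10⁻¹² F.
Q = CV = 1.11×10⁻¹² × 247 = 2.75×10⁻¹⁰ C.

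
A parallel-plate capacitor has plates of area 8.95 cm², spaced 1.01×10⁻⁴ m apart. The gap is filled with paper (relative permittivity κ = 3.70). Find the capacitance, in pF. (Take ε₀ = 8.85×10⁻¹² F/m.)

290 pF

A = 8.95 cm² = 8.95×10⁻⁴ m².
C = κε₀A/d = 3.70 × 8.85×10⁻¹² × 8.95×10⁻⁴ / 1.01×10⁻⁴ = 2.90×10⁻¹⁰ F.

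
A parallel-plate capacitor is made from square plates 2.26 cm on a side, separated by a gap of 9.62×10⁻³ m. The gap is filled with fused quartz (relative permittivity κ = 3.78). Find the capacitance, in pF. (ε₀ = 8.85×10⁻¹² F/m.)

C ≈ 1.78 pF

A = (2.26 cm)² = 5.11×10⁻⁴ m².
C = κε₀A/d = 3.78 × 8.85×10⁻¹² × 5.11×10⁻⁴ / 9.62×10⁻³ = 1.78×10⁻¹² F.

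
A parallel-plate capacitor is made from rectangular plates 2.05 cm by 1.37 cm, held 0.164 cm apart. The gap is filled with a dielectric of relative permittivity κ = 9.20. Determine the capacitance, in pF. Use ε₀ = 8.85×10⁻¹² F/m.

A = 2.05 × 1.37 cm² = 2.81×10⁻⁴ m².
C = κε₀A/d = 9.20 × 8.85×10⁻¹² × 2.81×10⁻⁴ / 1.64×10⁻³ = 1.39×10⁻¹¹ F.

C ≈ 13.9 pF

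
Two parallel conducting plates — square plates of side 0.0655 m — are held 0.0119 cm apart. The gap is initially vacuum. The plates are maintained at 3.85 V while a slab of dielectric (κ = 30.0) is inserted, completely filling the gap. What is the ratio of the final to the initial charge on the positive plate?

Battery connected ⇒ V is held fixed.
C₂ = 30.0 C₁ and Q = CV, so Q₂/Q₁ = C₂/C₁ = 30.0.

30.0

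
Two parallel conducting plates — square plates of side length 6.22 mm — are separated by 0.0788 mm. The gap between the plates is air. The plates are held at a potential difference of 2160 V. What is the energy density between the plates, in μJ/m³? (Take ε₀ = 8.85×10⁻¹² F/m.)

E = V/d = 2160 / 7.88×10⁻⁵ = 2.74×10⁷ V/m.
u = ½ε₀E² = ½ × 8.85×10⁻¹² × (2.74×10⁷)² = 3.32×10³ J/m³.

u ≈ 3.32×10⁹ μJ/m³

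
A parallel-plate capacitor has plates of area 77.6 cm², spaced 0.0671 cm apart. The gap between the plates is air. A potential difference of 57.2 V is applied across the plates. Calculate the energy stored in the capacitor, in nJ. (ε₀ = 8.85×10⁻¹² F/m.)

A = 77.6 cm² = 7.76×10⁻³ m².
C = ε₀A/d = 8.85×10⁻¹² × 7.76×10⁻³ / 6.71×10⁻⁴ = 1.02×10⁻¹⁰ F.
U = ½CV² = ½ × 1.02×10⁻¹⁰ × (57.2)² = 1.67×10⁻⁷ J.

U ≈ 167 nJ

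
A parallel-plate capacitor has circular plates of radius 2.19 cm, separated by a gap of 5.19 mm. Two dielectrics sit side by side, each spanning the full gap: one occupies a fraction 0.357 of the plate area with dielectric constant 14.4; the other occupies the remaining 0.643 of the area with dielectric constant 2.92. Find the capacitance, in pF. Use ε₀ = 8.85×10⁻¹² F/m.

18.0 pF

A = π(2.19 cm)² = 1.51×10⁻³ m².
Side-by-side slabs ⇒ two capacitors in parallel, each spanning the full gap.
C₁ = κ₁ε₀A₁/d = 14.4 × 8.85×10⁻¹² × 5.38×10⁻⁴ / 5.19×10⁻³ = 1.32×10⁻¹¹ F.
C₂ = κ₂ε₀A₂/d = 2.92 × 8.85×10⁻¹² × 9.69×10⁻⁴ / 5.19×10⁻³ = 4.82×10⁻¹² F.
C = C₁ + C₂ = 1.80×10⁻¹¹ F.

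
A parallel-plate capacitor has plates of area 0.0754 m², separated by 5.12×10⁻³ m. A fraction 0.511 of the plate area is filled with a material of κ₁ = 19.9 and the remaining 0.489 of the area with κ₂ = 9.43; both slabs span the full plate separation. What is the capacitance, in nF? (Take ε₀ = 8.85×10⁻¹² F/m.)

Side-by-side slabs ⇒ two capacitors in parallel, each spanning the full gap.
C₁ = κ₁ε₀A₁/d = 19.9 × 8.85×10⁻¹² × 3.85×10⁻² / 5.12×10⁻³ = 1.33×10⁻⁹ F.
C₂ = κ₂ε₀A₂/d = 9.43 × 8.85×10⁻¹² × 3.69×10⁻² / 5.12×10⁻³ = 6.01×10⁻¹⁰ F.
C = C₁ + C₂ = 1.93×10⁻⁹ F.

1.93 nF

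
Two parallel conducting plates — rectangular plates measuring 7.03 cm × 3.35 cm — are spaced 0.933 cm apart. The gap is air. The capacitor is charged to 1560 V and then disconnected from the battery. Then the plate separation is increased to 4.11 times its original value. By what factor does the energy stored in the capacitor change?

Isolated ⇒ Q is held fixed.
C₂ = 0.243 C₁ and U = Q²/(2C), so U₂/U₁ = C₁/C₂ = 4.11.

4.11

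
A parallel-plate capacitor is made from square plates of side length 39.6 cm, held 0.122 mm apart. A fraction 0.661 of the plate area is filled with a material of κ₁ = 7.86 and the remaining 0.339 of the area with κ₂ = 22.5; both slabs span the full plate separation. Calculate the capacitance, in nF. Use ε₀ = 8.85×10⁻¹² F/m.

C ≈ 146 nF

A = (39.6 cm)² = 0.157 m².
Side-by-side slabs ⇒ two capacitors in parallel, each spanning the full gap.
C₁ = κ₁ε₀A₁/d = 7.86 × 8.85×10⁻¹² × 0.104 / 1.22×10⁻⁴ = 5.91×10⁻⁸ F.
C₂ = κ₂ε₀A₂/d = 22.5 × 8.85×10⁻¹² × 5.32×10⁻² / 1.22×10⁻⁴ = 8.68×10⁻⁸ F.
C = C₁ + C₂ = 1.46×10⁻⁷ F.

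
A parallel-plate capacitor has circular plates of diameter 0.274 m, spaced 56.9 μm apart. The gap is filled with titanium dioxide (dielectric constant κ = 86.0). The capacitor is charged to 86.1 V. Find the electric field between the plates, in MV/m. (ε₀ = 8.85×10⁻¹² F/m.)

1.51 MV/m

E = V/d = 86.1 / 5.69×10⁻⁵ = 1.51×10⁶ V/m.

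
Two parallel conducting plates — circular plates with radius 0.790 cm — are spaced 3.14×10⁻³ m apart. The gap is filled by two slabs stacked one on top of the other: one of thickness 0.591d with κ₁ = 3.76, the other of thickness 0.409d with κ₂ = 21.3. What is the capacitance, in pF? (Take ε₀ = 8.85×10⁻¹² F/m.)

A = π(0.790 cm)² = 1.96×10⁻⁴ m².
Stacked slabs ⇒ two capacitors in series, each with the full plate area.
C₁ = κ₁ε₀A/d₁ = 3.76 × 8.85×10⁻¹² × 1.96×10⁻⁴ / 1.86×10⁻³ = 3.52×10⁻¹² F.
C₂ = κ₂ε₀A/d₂ = 21.3 × 8.85×10⁻¹² × 1.96×10⁻⁴ / 1.28×10⁻³ = 2.88×10⁻¹¹ F.
C = (1/C₁ + 1/C₂)⁻¹ = 3.13×10⁻¹² F.

C ≈ 3.13 pF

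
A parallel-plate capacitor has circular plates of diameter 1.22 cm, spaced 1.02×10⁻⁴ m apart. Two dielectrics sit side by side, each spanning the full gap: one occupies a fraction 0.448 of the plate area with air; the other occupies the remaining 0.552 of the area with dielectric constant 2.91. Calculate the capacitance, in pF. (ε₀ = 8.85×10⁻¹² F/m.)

20.8 pF

A = π(1.22/2 cm)² = 1.17×10⁻⁴ m².
Side-by-side slabs ⇒ two capacitors in parallel, each spanning the full gap.
C₁ = κ₁ε₀A₁/d = 1.00 × 8.85×10⁻¹² × 5.24×10⁻⁵ / 1.02×10⁻⁴ = 4.54×10⁻¹² F.
C₂ = κ₂ε₀A₂/d = 2.91 × 8.85×10⁻¹² × 6.45×10⁻⁵ / 1.02×10⁻⁴ = 1.63×10⁻¹¹ F.
C = C₁ + C₂ = 2.08×10⁻¹¹ F.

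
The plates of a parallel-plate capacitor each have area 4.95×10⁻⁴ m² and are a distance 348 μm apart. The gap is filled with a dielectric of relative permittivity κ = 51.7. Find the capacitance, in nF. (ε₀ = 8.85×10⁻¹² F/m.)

0.651 nF

C = κε₀A/d = 51.7 × 8.85×10⁻¹² × 4.95×10⁻⁴ / 3.48×10⁻⁴ = 6.51×10⁻¹⁰ F.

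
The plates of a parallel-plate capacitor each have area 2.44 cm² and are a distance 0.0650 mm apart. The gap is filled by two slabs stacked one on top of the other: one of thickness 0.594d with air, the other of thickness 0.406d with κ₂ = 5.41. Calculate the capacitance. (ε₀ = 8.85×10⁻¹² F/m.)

C ≈ 49.7 pF

A = 2.44 cm² = 2.44×10⁻⁴ m².
Stacked slabs ⇒ two capacitors in series, each with the full plate area.
C₁ = κ₁ε₀A/d₁ = 1.00 × 8.85×10⁻¹² × 2.44×10⁻⁴ / 3.86×10⁻⁵ = 5.59×10⁻¹¹ F.
C₂ = κ₂ε₀A/d₂ = 5.41 × 8.85×10⁻¹² × 2.44×10⁻⁴ / 2.64×10⁻⁵ = 4.43×10⁻¹⁰ F.
C = (1/C₁ + 1/C₂)⁻¹ = 4.97×10⁻¹¹ F.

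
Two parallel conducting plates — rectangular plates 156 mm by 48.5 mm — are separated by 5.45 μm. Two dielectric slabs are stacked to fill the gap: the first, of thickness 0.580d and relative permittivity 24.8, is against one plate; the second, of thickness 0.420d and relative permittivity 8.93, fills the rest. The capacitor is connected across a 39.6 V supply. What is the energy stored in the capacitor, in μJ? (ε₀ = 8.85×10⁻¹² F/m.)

A = 156 × 48.5 mm² = 7.57×10⁻³ m².
Stacked slabs ⇒ two capacitors in series, each with the full plate area.
C₁ = κ₁ε₀A/d₁ = 24.8 × 8.85×10⁻¹² × 7.57×10⁻³ / 3.16×10⁻⁶ = 5.25×10⁻⁷ F.
C₂ = κ₂ε₀A/d₂ = 8.93 × 8.85×10⁻¹² × 7.57×10⁻³ / 2.29×10⁻⁶ = 2.61×10⁻⁷ F.
C = (1/C₁ + 1/C₂)⁻¹ = 1.74×10⁻⁷ F.
U = ½CV² = ½ × 1.74×10⁻⁷ × (39.6)² = 1.37×10⁻⁴ J.

137 μJ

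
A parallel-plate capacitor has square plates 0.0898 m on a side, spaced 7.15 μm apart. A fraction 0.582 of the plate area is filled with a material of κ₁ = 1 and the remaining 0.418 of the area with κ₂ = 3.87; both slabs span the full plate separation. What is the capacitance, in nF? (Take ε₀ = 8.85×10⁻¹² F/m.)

A = (0.0898 m)² = 8.06×10⁻³ m².
Side-by-side slabs ⇒ two capacitors in parallel, each spanning the full gap.
C₁ = κ₁ε₀A₁/d = 1.00 × 8.85×10⁻¹² × 4.69×10⁻³ / 7.15×10⁻⁶ = 5.81×10⁻⁹ F.
C₂ = κ₂ε₀A₂/d = 3.87 × 8.85×10⁻¹² × 3.37×10⁻³ / 7.15×10⁻⁶ = 1.61×10⁻⁸ F.
C = C₁ + C₂ = 2.20×10⁻⁸ F.

22.0 nF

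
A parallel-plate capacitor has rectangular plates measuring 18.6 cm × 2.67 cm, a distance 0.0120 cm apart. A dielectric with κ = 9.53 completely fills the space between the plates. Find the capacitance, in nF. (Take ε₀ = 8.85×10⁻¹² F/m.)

3.49 nF

A = 18.6 × 2.67 cm² = 4.97×10⁻³ m².
C = κε₀A/d = 9.53 × 8.85×10⁻¹² × 4.97×10⁻³ / 1.20×10⁻⁴ = 3.49×10⁻⁹ F.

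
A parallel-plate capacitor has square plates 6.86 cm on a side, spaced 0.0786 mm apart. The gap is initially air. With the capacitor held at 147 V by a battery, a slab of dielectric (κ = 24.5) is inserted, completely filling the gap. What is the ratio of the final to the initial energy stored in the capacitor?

U₂/U₁ ≈ 24.5

Battery connected ⇒ V is held fixed.
C₂ = 24.5 C₁ and U = ½CV², so U₂/U₁ = C₂/C₁ = 24.5.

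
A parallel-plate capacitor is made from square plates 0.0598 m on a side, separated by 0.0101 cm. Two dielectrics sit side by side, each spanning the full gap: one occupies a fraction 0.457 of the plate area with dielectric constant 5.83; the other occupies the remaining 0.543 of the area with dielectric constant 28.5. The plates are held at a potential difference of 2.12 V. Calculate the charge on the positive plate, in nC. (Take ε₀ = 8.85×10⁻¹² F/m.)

Q ≈ 12.1 nC

A = (0.0598 m)² = 3.58×10⁻³ m².
Side-by-side slabs ⇒ two capacitors in parallel, each spanning the full gap.
C₁ = κ₁ε₀A₁/d = 5.83 × 8.85×10⁻¹² × 1.63×10⁻³ / 1.01×10⁻⁴ = 8.35×10⁻¹⁰ F.
C₂ = κ₂ε₀A₂/d = 28.5 × 8.85×10⁻¹² × 1.94×10⁻³ / 1.01×10⁻⁴ = 4.85×10⁻⁹ F.
C = C₁ + C₂ = 5.68×10⁻⁹ F.
Q = CV = 5.68×10⁻⁹ × 2.12 = 1.21×10⁻⁸ C.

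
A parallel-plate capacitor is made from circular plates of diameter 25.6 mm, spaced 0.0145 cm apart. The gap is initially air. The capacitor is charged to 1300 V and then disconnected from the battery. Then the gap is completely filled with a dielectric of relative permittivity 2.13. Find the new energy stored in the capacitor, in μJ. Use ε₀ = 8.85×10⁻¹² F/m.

A = π(25.6/2 mm)² = 5.15×10⁻⁴ m².
Initially C₁ = ε₀A/d = 8.85×10⁻¹² × 5.15×10⁻⁴ / 1.45×10⁻⁴ = 3.14×10⁻¹¹ F.
U₁ = 2.65×10⁻⁵ J.
Isolated ⇒ Q is held fixed. C₂ = 2.13 C₁ and U = Q²/(2C), so U₂/U₁ = C₁/C₂ = 0.469.
U₂ = 0.469 × 2.65×10⁻⁵ = 1.25×10⁻⁵ J.

12.5 μJ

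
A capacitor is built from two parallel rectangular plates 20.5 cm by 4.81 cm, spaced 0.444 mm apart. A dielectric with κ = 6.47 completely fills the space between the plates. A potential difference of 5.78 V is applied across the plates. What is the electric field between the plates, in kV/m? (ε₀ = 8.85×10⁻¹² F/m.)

E = V/d = 5.78 / 4.44×10⁻⁴ = 1.30×10⁴ V/m.

E ≈ 13.0 kV/m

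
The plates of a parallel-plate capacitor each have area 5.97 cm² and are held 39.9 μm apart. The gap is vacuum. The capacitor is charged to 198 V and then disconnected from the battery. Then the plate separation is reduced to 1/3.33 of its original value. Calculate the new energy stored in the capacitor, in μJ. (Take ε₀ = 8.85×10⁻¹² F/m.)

U ≈ 0.779 μJ

A = 5.97 cm² = 5.97×10⁻⁴ m².
Initially C₁ = ε₀A/d = 8.85×10⁻¹² × 5.97×10⁻⁴ / 3.99×10⁻⁵ = 1.32×10⁻¹⁰ F.
U₁ = 2.60×10⁻⁶ J.
Isolated ⇒ Q is held fixed. C₂ = 3.33 C₁ and U = Q²/(2C), so U₂/U₁ = C₁/C₂ = 0.300.
U₂ = 0.300 × 2.60×10⁻⁶ = 7.79×10⁻⁷ J.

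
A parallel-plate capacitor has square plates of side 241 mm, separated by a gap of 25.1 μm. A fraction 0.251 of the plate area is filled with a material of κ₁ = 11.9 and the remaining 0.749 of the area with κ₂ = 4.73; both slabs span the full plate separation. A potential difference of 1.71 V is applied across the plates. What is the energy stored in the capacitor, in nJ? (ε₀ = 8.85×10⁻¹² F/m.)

196 nJ

A = (241 mm)² = 5.81×10⁻² m².
Side-by-side slabs ⇒ two capacitors in parallel, each spanning the full gap.
C₁ = κ₁ε₀A₁/d = 11.9 × 8.85×10⁻¹² × 1.46×10⁻² / 2.51×10⁻⁵ = 6.12×10⁻⁸ F.
C₂ = κ₂ε₀A₂/d = 4.73 × 8.85×10⁻¹² × 4.35×10⁻² / 2.51×10⁻⁵ = 7.26×10⁻⁸ F.
C = C₁ + C₂ = 1.34×10⁻⁷ F.
U = ½CV² = ½ × 1.34×10⁻⁷ × (1.71)² = 1.96×10⁻⁷ J.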